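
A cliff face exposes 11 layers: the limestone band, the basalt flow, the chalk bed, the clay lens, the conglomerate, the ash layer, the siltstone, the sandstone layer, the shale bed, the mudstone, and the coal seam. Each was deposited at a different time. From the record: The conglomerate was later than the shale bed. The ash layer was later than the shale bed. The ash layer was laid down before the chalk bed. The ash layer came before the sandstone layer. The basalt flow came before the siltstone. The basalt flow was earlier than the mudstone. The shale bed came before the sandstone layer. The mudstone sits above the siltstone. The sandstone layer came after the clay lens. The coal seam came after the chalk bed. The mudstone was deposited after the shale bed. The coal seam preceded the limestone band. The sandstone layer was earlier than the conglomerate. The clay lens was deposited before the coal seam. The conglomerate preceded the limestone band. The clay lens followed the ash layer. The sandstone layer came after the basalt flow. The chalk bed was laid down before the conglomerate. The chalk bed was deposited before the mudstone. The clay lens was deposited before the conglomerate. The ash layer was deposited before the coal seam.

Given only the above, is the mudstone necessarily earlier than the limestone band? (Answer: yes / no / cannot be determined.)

No chain of stated constraints runs from the mudstone to the limestone band, and none runs from the limestone band to the mudstone either.
So the relative order of the mudstone and the limestone band is not fixed by the given facts.

cannot be determined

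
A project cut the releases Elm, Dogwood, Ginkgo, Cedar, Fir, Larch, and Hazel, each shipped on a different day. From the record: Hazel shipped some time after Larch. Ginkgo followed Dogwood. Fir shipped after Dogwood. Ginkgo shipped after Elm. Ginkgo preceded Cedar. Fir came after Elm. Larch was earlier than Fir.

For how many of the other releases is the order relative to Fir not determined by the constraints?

Forced before Fir: Dogwood, Elm, and Larch.
That leaves Cedar, Ginkgo, and Hazel with no forced order relative to Fir — 3.

3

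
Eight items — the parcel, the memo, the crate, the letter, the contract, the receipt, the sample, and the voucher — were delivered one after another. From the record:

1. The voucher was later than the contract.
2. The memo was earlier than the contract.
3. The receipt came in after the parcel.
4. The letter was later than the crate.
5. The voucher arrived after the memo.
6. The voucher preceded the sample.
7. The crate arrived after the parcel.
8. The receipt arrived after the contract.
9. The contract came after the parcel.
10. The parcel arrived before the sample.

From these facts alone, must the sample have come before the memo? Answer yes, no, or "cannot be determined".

no

Tracing the constraints gives the memo → the voucher → the sample, so the memo must come before the sample.
That means the sample cannot be before the memo.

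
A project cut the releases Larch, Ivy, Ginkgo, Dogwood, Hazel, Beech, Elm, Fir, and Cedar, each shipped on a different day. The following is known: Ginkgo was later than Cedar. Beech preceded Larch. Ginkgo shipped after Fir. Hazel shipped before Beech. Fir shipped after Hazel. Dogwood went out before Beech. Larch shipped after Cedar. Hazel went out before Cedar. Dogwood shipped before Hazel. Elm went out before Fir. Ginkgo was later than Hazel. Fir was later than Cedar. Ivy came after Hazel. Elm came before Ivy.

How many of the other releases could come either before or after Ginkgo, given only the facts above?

3

Forced before Ginkgo: Cedar, Dogwood, Elm, Fir, and Hazel.
That leaves Beech, Ivy, and Larch with no forced order relative to Ginkgo — 3.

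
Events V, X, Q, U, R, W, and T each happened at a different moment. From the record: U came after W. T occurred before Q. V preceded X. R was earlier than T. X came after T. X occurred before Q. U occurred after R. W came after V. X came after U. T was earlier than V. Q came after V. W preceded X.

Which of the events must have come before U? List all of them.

R, T, V, W

Directly stated before U: R and W.
T reaches U via T → V → W → U.
V reaches U via V → W → U.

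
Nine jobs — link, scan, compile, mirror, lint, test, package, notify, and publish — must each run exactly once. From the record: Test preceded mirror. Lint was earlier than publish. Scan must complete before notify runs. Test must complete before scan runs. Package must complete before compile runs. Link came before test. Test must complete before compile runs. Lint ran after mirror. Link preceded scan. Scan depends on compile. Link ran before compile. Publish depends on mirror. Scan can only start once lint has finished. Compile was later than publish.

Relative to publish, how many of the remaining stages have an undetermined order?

1

Forced before publish: link, lint, mirror, and test; forced after publish: compile, notify, and scan.
That leaves package with no forced order relative to publish — 1.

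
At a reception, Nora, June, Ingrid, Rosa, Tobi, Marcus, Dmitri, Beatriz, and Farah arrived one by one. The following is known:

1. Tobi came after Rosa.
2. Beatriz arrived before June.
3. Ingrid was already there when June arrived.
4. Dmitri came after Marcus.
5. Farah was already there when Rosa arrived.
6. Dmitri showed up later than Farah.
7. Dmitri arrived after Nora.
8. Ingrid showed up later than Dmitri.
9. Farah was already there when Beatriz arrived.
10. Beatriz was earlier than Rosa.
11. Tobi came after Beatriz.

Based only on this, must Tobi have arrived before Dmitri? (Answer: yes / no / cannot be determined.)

No chain of stated constraints runs from Tobi to Dmitri, and none runs from Dmitri to Tobi either.
So the relative order of Tobi and Dmitri is not fixed by the given facts.

cannot be determined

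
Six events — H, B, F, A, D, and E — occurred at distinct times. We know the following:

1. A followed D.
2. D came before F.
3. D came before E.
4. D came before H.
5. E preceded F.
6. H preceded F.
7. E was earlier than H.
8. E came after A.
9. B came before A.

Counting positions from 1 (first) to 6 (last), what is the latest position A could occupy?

A must come before E, F, and H — 3 events forced after it.
Everything else can be placed before A in some valid order, so A can sit as late as position 6 − 3 = 3.

3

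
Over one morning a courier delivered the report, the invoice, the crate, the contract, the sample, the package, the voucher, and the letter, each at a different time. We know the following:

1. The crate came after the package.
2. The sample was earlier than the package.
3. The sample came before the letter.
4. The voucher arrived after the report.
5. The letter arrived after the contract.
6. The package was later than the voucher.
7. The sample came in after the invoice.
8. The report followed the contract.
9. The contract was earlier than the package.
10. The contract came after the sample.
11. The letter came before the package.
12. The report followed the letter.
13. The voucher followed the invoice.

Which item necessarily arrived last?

Every other item has a chain of constraints placing it before the crate, so the crate is last.

the crate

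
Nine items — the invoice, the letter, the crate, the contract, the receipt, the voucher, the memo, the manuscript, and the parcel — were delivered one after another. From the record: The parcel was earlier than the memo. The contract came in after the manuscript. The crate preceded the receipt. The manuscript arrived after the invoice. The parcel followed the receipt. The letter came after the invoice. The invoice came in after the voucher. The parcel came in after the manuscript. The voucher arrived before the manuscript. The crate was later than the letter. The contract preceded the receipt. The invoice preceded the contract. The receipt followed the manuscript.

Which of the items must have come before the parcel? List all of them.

Directly stated before the parcel: the manuscript and the receipt.
The contract reaches the parcel via the contract → the receipt → the parcel.
The crate reaches the parcel via the crate → the receipt → the parcel.
The invoice reaches the parcel via the invoice → the manuscript → the parcel.
Likewise the letter and the voucher each reach the parcel by chaining the stated constraints.
No chain forces the memo ahead of the parcel.

the contract, the crate, the invoice, the letter, the manuscript, the receipt, the voucher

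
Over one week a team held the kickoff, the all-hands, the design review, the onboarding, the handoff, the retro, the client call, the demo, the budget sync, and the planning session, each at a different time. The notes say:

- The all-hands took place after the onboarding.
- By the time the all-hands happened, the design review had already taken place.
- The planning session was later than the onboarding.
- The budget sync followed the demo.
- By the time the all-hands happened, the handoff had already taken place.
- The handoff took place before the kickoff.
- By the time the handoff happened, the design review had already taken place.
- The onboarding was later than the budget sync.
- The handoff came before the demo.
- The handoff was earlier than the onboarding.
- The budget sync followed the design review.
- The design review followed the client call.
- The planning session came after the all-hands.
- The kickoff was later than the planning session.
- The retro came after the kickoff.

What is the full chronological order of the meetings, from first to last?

The constraints fix every adjacent pair, so only one ordering works:
the client call → the design review → the handoff → the demo → the budget sync → the onboarding → the all-hands → the planning session → the kickoff → the retro.

the client call, the design review, the handoff, the demo, the budget sync, the onboarding, the all-hands, the planning session, the kickoff, the retro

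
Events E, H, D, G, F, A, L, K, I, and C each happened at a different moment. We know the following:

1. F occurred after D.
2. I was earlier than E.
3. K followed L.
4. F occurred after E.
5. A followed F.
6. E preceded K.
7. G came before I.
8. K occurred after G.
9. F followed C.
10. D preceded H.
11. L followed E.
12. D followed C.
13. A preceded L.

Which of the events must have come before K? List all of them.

Directly stated before K: E, G, and L.
A reaches K via A → L → K.
C reaches K via C → F → A → L → K.
D reaches K via D → F → A → L → K.
Likewise F and I each reach K by chaining the stated constraints.

A, C, D, E, F, G, I, L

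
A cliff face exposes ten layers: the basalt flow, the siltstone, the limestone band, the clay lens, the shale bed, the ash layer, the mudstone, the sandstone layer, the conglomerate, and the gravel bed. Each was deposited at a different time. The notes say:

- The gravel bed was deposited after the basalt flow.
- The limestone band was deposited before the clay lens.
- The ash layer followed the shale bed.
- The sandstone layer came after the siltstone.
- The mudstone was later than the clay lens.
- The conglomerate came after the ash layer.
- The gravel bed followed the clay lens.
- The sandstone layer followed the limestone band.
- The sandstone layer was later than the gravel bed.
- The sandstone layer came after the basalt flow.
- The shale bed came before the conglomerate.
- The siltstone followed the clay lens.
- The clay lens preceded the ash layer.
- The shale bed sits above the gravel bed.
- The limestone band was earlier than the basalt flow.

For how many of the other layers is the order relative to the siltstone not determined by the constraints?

6

Forced before the siltstone: the clay lens and the limestone band; forced after the siltstone: the sandstone layer.
That leaves the ash layer, the basalt flow, the conglomerate, the gravel bed, the mudstone, and the shale bed with no forced order relative to the siltstone — 6.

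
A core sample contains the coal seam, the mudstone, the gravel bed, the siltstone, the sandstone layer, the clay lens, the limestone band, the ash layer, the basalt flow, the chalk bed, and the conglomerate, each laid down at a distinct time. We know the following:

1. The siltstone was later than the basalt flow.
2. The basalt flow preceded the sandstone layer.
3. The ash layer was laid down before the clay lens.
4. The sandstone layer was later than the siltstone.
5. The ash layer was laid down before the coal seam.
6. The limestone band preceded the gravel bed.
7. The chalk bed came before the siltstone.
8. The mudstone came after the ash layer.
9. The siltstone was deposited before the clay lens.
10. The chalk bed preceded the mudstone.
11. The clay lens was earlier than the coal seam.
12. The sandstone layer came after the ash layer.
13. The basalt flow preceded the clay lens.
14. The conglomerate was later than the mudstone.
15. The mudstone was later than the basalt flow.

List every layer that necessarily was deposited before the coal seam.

the ash layer, the basalt flow, the chalk bed, the clay lens, the siltstone

Directly stated before the coal seam: the ash layer and the clay lens.
The basalt flow reaches the coal seam via the basalt flow → the clay lens → the coal seam.
The chalk bed reaches the coal seam via the chalk bed → the siltstone → the clay lens → the coal seam.
The siltstone reaches the coal seam via the siltstone → the clay lens → the coal seam.
No chain forces the gravel bed (or any of the others) ahead of the coal seam.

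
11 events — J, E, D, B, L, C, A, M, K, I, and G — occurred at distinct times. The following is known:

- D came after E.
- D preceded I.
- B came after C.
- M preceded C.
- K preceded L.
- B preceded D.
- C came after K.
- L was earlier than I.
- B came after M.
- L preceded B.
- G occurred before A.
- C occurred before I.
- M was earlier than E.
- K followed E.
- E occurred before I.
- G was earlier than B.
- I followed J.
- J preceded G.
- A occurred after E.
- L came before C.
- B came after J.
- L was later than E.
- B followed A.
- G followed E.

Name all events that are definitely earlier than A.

Directly stated before A: E and G.
J reaches A via J → G → A.
M reaches A via M → E → A.
No chain forces B (or any of the others) ahead of A.

E, G, J, M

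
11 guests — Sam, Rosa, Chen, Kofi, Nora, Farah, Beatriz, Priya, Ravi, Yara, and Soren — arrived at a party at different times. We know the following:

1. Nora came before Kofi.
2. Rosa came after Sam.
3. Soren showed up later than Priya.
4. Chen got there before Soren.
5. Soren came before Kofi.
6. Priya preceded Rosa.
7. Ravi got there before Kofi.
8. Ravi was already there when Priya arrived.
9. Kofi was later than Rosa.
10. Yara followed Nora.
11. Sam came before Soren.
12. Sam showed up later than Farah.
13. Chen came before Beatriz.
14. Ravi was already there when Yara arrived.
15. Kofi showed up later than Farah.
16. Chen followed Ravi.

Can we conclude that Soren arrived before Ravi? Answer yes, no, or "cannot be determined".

Tracing the constraints gives Ravi → Chen → Soren, so Ravi must come before Soren.
That means Soren cannot be before Ravi.

no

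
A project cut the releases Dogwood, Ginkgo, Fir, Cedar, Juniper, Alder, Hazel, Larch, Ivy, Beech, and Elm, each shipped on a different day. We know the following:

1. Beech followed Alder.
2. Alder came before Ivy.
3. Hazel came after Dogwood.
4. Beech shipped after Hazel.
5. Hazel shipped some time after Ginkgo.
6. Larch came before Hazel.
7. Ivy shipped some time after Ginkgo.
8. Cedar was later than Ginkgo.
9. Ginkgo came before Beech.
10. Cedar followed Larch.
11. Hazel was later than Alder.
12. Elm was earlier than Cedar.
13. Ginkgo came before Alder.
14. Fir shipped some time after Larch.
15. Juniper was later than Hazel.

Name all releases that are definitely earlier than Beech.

Alder, Dogwood, Ginkgo, Hazel, Larch

Directly stated before Beech: Alder, Ginkgo, and Hazel.
Dogwood reaches Beech via Dogwood → Hazel → Beech.
Larch reaches Beech via Larch → Hazel → Beech.
No chain forces Ivy (or any of the others) ahead of Beech.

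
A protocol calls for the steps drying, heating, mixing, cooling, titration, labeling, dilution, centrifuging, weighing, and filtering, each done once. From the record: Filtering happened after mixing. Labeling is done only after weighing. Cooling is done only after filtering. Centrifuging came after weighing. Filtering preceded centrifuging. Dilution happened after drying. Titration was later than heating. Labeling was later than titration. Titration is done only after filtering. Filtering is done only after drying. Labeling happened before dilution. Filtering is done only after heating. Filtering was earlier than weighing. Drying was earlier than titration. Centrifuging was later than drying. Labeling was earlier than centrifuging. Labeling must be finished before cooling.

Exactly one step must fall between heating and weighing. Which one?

filtering

Tracing the constraints gives heating → filtering → weighing, so filtering sits after heating and before weighing.
No other step is forced both after heating and before weighing.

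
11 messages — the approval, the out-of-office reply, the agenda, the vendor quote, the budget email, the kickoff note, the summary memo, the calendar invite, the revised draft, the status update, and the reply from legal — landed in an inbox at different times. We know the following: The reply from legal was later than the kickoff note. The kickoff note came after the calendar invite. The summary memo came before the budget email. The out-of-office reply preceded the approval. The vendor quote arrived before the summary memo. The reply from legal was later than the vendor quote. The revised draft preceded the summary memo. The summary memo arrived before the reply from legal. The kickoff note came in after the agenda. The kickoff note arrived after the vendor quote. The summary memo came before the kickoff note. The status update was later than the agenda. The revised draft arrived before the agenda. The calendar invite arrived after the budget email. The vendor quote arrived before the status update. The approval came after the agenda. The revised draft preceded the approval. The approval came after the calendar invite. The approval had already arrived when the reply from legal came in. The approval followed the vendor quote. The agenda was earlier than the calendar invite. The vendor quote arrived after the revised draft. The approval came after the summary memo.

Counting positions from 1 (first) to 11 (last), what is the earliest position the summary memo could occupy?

3

The revised draft and the vendor quote must both come before the summary memo — 2 forced predecessors.
Nothing else is forced ahead of the summary memo, so its earliest slot is position 2 + 1 = 3.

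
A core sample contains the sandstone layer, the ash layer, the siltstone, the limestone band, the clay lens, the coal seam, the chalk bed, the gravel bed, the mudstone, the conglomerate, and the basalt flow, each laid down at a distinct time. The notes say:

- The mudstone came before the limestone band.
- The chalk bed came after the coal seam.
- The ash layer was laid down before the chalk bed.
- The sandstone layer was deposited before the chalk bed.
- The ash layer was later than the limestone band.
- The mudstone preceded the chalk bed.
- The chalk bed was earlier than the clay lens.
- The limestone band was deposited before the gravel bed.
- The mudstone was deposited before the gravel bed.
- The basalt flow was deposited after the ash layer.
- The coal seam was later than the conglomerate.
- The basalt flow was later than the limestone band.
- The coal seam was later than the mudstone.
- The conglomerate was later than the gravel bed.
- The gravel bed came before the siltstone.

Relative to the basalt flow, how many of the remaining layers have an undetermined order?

7

Forced before the basalt flow: the ash layer, the limestone band, and the mudstone.
That leaves the chalk bed, the clay lens, the coal seam, the conglomerate, the gravel bed, the sandstone layer, and the siltstone with no forced order relative to the basalt flow — 7.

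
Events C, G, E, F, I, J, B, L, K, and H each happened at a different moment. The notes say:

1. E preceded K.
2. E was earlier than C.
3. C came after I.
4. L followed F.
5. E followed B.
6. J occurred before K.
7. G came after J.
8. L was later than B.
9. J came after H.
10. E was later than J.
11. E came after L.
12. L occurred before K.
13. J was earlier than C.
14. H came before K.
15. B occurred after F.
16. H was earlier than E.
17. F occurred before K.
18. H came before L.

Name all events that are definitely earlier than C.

B, E, F, H, I, J, L

Directly stated before C: E, I, and J.
B reaches C via B → E → C.
F reaches C via F → L → E → C.
H reaches C via H → E → C.
Likewise L reaches C by chaining the stated constraints.
No chain forces G (or any of the others) ahead of C.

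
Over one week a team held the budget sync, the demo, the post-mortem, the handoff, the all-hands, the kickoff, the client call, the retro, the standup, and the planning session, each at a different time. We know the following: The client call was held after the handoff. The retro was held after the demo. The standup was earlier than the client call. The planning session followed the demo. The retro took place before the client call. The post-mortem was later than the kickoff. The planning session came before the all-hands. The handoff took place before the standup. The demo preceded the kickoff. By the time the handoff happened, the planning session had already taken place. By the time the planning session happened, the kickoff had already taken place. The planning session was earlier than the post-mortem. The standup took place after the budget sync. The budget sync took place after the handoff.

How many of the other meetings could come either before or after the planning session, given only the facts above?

1

Forced before the planning session: the demo and the kickoff; forced after the planning session: the all-hands, the budget sync, the client call, the handoff, the post-mortem, and the standup.
That leaves the retro with no forced order relative to the planning session — 1.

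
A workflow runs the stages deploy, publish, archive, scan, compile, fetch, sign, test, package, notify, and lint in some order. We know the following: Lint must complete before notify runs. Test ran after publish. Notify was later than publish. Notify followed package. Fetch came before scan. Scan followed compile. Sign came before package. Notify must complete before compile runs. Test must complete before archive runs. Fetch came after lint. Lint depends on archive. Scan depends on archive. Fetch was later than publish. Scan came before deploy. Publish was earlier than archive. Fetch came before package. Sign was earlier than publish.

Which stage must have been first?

Sign has a chain of constraints placing it before every other stage, so sign must be first.

sign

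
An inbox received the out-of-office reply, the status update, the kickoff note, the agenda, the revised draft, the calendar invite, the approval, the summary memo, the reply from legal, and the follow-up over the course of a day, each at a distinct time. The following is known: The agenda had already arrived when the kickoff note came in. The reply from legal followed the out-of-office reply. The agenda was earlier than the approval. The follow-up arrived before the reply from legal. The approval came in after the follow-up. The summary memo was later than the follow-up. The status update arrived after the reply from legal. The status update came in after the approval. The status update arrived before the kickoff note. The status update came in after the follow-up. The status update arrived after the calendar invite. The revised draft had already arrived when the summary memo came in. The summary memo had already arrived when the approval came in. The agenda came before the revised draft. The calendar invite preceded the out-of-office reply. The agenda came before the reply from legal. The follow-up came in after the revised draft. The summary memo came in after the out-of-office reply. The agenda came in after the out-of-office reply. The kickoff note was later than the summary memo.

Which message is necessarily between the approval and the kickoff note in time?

Tracing the constraints gives the approval → the status update → the kickoff note, so the status update sits after the approval and before the kickoff note.
No other message is forced both after the approval and before the kickoff note.

the status update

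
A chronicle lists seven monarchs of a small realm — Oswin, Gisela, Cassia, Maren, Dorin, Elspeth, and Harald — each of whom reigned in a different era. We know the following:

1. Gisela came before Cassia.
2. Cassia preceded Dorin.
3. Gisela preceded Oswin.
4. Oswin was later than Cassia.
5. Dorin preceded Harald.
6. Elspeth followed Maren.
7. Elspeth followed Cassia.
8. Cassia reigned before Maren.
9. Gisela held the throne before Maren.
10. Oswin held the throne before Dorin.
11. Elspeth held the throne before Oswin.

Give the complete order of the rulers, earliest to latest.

The constraints fix every adjacent pair, so only one ordering works:
Gisela → Cassia → Maren → Elspeth → Oswin → Dorin → Harald.

Gisela, Cassia, Maren, Elspeth, Oswin, Dorin, Harald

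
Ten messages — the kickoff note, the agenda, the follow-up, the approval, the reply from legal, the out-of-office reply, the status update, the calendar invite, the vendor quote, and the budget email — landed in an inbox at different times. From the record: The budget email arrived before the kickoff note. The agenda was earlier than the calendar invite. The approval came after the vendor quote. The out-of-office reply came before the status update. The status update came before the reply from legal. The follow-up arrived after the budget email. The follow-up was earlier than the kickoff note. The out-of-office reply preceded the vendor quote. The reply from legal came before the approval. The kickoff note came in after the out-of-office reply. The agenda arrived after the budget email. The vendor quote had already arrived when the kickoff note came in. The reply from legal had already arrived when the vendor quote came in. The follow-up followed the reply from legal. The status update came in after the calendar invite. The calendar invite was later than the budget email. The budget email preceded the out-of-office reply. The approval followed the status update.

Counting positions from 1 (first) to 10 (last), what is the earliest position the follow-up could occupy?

7

The agenda, the budget email, the calendar invite, the out-of-office reply, the reply from legal, and the status update must all come before the follow-up — 6 forced predecessors.
Nothing else is forced ahead of the follow-up, so its earliest slot is position 6 + 1 = 7.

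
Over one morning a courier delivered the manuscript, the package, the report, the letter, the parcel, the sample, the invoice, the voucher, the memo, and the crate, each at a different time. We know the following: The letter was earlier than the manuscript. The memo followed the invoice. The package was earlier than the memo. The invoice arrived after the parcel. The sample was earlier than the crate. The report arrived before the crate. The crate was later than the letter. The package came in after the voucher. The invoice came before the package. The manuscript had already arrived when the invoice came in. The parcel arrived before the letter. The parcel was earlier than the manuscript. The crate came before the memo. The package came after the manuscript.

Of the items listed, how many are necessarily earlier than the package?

Directly stated before the package: the invoice, the manuscript, and the voucher.
The letter reaches the package via the letter → the manuscript → the package.
The parcel reaches the package via the parcel → the manuscript → the package.
No chain forces the memo (or any of the others) ahead of the package.
That's the invoice, the letter, the manuscript, the parcel, and the voucher — 5 in all.

5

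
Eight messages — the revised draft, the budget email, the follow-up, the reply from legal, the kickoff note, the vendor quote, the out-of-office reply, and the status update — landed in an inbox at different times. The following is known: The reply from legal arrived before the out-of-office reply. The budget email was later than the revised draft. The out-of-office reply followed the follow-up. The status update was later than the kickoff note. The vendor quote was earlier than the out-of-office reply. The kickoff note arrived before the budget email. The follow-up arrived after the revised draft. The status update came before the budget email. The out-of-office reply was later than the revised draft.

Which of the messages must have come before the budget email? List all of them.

Directly stated before the budget email: the kickoff note, the revised draft, and the status update.
No chain forces the reply from legal (or any of the others) ahead of the budget email.

the kickoff note, the revised draft, the status update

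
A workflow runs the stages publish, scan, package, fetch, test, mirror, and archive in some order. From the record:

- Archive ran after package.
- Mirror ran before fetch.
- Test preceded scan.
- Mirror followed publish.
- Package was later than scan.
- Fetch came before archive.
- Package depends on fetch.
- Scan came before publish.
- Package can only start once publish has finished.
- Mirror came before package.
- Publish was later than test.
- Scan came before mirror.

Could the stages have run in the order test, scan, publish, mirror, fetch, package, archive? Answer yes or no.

yes

Check each stated constraint against the proposed order — e.g. publish is ahead of package; scan is ahead of package. Every pair is in the required order; nothing is violated.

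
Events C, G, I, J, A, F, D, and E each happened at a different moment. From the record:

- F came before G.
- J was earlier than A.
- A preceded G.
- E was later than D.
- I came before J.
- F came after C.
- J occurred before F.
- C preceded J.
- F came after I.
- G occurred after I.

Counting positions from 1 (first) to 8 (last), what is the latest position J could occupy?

5

J must come before A, F, and G — 3 events forced after it.
Everything else can be placed before J in some valid order, so J can sit as late as position 8 − 3 = 5.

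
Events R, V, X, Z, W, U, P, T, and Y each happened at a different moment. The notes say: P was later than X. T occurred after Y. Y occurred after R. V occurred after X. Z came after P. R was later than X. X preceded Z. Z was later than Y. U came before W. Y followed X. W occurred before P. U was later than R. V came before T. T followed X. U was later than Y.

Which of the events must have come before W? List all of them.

R, U, X, Y

Directly stated before W: U.
R reaches W via R → U → W.
X reaches W via X → R → U → W.
Y reaches W via Y → U → W.
No chain forces Z (or any of the others) ahead of W.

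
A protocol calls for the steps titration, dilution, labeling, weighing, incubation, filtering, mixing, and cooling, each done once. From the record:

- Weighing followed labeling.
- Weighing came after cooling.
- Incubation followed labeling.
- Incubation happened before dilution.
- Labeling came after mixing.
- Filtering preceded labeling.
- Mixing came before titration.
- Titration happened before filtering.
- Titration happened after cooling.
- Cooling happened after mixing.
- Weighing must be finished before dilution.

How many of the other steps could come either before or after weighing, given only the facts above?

Forced before weighing: cooling, filtering, labeling, mixing, and titration; forced after weighing: dilution.
That leaves incubation with no forced order relative to weighing — 1.

1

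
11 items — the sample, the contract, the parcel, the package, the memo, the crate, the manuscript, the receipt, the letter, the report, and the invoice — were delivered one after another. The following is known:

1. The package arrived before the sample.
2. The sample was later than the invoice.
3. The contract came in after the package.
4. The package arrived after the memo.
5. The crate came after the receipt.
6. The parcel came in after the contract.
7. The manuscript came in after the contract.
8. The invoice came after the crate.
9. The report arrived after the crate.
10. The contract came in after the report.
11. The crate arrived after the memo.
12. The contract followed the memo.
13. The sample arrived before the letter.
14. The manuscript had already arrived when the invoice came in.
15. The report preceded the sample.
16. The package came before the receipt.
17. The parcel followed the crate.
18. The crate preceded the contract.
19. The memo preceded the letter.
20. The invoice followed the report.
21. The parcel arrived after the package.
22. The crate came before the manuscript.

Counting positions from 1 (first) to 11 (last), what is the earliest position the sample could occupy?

9

The contract, the crate, the invoice, the manuscript, the memo, the package, the receipt, and the report must all come before the sample — 8 forced predecessors.
Nothing else is forced ahead of the sample, so its earliest slot is position 8 + 1 = 9.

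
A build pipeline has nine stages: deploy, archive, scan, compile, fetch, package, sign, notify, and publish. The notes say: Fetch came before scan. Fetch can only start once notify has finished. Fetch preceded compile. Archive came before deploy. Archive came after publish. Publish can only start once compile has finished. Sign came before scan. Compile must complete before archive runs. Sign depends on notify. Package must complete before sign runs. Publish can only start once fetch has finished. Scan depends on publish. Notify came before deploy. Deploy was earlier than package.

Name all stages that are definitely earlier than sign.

Directly stated before sign: notify and package.
Archive reaches sign via archive → deploy → package → sign.
Compile reaches sign via compile → archive → deploy → package → sign.
Deploy reaches sign via deploy → package → sign.
Likewise fetch and publish each reach sign by chaining the stated constraints.
No chain forces scan ahead of sign.

archive, compile, deploy, fetch, notify, package, publish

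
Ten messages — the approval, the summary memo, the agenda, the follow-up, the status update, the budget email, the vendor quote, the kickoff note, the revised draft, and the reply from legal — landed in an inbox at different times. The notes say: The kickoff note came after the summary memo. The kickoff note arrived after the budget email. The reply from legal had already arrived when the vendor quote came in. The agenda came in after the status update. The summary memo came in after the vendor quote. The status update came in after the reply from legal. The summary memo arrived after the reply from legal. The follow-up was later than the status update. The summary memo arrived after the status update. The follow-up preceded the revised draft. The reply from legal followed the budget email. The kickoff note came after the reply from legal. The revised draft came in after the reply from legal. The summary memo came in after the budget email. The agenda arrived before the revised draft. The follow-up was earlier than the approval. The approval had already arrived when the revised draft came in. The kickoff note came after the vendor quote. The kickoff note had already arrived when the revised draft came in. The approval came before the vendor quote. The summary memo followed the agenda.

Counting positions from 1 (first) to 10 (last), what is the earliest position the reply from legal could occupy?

2

The budget email must come before the reply from legal — 1 forced predecessor.
Nothing else is forced ahead of the reply from legal, so its earliest slot is position 1 + 1 = 2.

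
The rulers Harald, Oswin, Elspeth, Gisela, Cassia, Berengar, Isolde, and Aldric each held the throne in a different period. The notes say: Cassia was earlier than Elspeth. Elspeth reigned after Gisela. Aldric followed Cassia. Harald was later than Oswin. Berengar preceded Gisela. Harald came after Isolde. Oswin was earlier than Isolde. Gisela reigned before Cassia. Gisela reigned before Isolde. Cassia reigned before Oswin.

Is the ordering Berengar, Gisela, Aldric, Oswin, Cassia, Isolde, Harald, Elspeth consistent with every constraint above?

no

The constraints require Cassia before Oswin, but in the proposed sequence Oswin appears ahead of Cassia. That one violation is enough.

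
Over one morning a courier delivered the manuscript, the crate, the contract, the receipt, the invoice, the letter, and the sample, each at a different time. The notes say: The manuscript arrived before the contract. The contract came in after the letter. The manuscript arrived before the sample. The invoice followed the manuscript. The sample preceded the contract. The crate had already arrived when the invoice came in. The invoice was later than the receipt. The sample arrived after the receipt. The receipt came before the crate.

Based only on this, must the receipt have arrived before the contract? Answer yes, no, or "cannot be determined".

Chain the constraints: the receipt → the sample → the contract. Each link is directly stated, so the receipt comes before the contract.

yes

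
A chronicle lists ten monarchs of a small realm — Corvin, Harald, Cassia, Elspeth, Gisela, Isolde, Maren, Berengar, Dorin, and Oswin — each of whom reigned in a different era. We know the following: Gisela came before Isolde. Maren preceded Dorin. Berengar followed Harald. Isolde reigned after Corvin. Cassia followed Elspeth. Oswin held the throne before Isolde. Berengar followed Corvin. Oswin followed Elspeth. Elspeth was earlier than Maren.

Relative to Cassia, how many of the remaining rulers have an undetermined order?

8

Forced before Cassia: Elspeth.
That leaves Berengar, Corvin, Dorin, Gisela, Harald, Isolde, Maren, and Oswin with no forced order relative to Cassia — 8.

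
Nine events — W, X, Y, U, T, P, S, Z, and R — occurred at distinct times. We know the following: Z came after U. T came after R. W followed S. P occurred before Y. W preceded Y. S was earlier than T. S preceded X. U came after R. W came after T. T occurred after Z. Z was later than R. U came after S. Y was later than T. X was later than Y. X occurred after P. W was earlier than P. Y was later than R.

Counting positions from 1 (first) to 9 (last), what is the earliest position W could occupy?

R, S, T, U, and Z must all come before W — 5 forced predecessors.
Nothing else is forced ahead of W, so its earliest slot is position 5 + 1 = 6.

6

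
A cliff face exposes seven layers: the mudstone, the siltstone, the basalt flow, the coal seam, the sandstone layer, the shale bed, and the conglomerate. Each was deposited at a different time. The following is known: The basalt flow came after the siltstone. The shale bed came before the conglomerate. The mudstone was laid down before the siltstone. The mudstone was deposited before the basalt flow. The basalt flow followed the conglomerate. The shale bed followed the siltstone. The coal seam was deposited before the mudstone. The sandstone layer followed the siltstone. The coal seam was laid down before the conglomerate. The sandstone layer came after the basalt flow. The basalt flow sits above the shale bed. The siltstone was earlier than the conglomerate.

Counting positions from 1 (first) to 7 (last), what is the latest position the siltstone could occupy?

The siltstone must come before the basalt flow, the conglomerate, the sandstone layer, and the shale bed — 4 layers forced after it.
Everything else can be placed before the siltstone in some valid order, so the siltstone can sit as late as position 7 − 4 = 3.

3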